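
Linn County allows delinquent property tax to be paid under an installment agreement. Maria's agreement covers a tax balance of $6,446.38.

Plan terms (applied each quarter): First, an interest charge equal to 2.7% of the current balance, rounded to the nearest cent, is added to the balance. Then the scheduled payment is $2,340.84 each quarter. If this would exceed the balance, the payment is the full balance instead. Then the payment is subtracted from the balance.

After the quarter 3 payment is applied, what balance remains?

$0.00

Quarter 1: $6,446.38 +$174.05 interest = $6,620.43; pay $2,340.84 → $4,279.59
Quarter 2: $4,279.59 +$115.55 interest = $4,395.14; pay $2,340.84 → $2,054.30
Quarter 3: $2,054.30 +$55.47 interest = $2,109.77; pay $2,109.77 → $0.00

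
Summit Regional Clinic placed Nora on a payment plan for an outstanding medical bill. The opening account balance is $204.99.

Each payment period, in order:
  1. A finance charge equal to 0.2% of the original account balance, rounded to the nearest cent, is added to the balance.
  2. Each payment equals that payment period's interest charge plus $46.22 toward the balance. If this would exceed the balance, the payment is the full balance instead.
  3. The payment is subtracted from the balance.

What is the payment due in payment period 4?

Payment period 1: opening $204.99; interest $0.41 → $205.40; payment $46.63; balance $158.77
Payment period 2: opening $158.77; interest $0.41 → $159.18; payment $46.63; balance $112.55
Payment period 3: opening $112.55; interest $0.41 → $112.96; payment $46.63; balance $66.33
Payment period 4: opening $66.33; interest $0.41 → $66.74; payment $46.63; balance $20.11

$46.63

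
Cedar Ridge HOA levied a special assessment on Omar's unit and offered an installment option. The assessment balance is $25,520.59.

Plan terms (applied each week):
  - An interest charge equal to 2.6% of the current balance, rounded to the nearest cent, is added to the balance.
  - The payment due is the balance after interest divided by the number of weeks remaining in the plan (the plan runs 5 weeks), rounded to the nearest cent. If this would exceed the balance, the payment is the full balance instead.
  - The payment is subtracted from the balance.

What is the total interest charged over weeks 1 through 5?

$2,060.98

Week 1: opening $25,520.59; interest $663.54 → $26,184.13; payment $5,236.83; balance $20,947.30
Week 2: opening $20,947.30; interest $544.63 → $21,491.93; payment $5,372.98; balance $16,118.95
Week 3: opening $16,118.95; interest $419.09 → $16,538.04; payment $5,512.68; balance $11,025.36
Week 4: opening $11,025.36; interest $286.66 → $11,312.02; payment $5,656.01; balance $5,656.01
Week 5: opening $5,656.01; interest $147.06 → $5,803.07; payment $5,803.07; balance $0.00
Total interest: $663.54 + $544.63 + $419.09 + $286.66 + $147.06 = $2,060.98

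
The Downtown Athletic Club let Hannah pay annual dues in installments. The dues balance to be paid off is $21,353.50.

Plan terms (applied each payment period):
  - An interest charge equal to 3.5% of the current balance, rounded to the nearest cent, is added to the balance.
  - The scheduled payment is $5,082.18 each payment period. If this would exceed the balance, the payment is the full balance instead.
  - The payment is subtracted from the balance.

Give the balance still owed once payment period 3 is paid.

$7,888.61

Payment period 1: $21,353.50 +$747.37 interest = $22,100.87; pay $5,082.18 → $17,018.69
Payment period 2: $17,018.69 +$595.65 interest = $17,614.34; pay $5,082.18 → $12,532.16
Payment period 3: $12,532.16 +$438.63 interest = $12,970.79; pay $5,082.18 → $7,888.61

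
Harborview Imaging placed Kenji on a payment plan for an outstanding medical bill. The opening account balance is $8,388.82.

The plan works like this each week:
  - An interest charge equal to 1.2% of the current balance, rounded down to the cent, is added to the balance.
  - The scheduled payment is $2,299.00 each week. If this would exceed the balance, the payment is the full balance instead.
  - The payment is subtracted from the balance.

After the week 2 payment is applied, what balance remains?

Week 1: $8,388.82 +$100.66 interest = $8,489.48; pay $2,299.00 → $6,190.48
Week 2: $6,190.48 +$74.28 interest = $6,264.76; pay $2,299.00 → $3,965.76

$3,965.76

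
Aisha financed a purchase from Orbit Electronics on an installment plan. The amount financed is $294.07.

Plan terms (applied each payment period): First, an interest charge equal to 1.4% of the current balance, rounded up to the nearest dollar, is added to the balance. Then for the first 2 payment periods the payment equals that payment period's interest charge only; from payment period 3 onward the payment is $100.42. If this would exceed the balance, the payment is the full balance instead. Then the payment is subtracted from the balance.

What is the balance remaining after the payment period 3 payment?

$198.65

Payment period 1: opening $294.07; interest $5.00 → $299.07; payment $5.00; balance $294.07
Payment period 2: opening $294.07; interest $5.00 → $299.07; payment $5.00; balance $294.07
Payment period 3: opening $294.07; interest $5.00 → $299.07; payment $100.42; balance $198.65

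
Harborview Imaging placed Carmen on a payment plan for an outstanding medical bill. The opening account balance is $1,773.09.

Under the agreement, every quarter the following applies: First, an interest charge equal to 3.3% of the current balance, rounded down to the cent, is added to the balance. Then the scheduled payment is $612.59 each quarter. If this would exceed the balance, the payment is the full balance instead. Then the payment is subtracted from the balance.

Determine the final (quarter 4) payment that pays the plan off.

$57.20

Quarter 1: $1,773.09 +$58.51 interest = $1,831.60; pay $612.59 → $1,219.01
Quarter 2: $1,219.01 +$40.22 interest = $1,259.23; pay $612.59 → $646.64
Quarter 3: $646.64 +$21.33 interest = $667.97; pay $612.59 → $55.38
Quarter 4: $55.38 +$1.82 interest = $57.20; pay $57.20 → $0.00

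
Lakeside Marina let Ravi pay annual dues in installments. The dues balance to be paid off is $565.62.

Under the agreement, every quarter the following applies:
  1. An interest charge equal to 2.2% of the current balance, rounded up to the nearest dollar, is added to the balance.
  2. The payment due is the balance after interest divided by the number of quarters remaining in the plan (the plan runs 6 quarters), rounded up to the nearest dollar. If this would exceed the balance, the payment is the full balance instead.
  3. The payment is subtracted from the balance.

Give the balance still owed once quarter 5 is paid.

$104.62

# | Opening | Interest | Payment | End bal
1 | $565.62 | $13.00 | $97.00 | $481.62
2 | $481.62 | $11.00 | $99.00 | $393.62
3 | $393.62 | $9.00 | $101.00 | $301.62
4 | $301.62 | $7.00 | $103.00 | $205.62
5 | $205.62 | $5.00 | $106.00 | $104.62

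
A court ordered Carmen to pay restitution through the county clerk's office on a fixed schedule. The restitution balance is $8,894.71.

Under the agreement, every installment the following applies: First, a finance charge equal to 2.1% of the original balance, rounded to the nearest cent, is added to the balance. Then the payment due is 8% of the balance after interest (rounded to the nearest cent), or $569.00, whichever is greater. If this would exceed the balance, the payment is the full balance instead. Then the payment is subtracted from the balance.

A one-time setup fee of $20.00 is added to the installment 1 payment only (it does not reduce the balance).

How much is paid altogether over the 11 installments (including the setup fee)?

Installment 1: opening $8,894.71; interest $186.79 → $9,081.50; payment $726.52 (+ $20.00 fee); balance $8,354.98
Installment 2: opening $8,354.98; interest $186.79 → $8,541.77; payment $683.34; balance $7,858.43
Installment 3: opening $7,858.43; interest $186.79 → $8,045.22; payment $643.62; balance $7,401.60
Installment 4: opening $7,401.60; interest $186.79 → $7,588.39; payment $607.07; balance $6,981.32
Installment 5: opening $6,981.32; interest $186.79 → $7,168.11; payment $573.45; balance $6,594.66
Installment 6: opening $6,594.66; interest $186.79 → $6,781.45; payment $569.00; balance $6,212.45
Installment 7: opening $6,212.45; interest $186.79 → $6,399.24; payment $569.00; balance $5,830.24
Installment 8: opening $5,830.24; interest $186.79 → $6,017.03; payment $569.00; balance $5,448.03
Installment 9: opening $5,448.03; interest $186.79 → $5,634.82; payment $569.00; balance $5,065.82
Installment 10: opening $5,065.82; interest $186.79 → $5,252.61; payment $569.00; balance $4,683.61
Installment 11: opening $4,683.61; interest $186.79 → $4,870.40; payment $569.00; balance $4,301.40
Total paid: $6,668.00

$6,668.00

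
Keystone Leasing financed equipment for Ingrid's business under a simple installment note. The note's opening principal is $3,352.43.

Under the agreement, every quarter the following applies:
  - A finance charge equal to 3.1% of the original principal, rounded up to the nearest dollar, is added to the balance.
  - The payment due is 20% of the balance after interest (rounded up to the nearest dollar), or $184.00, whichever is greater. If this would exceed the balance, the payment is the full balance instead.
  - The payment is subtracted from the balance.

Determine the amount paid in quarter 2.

Quarter 1: opening $3,352.43; interest $104.00 → $3,456.43; payment $692.00; balance $2,764.43
Quarter 2: opening $2,764.43; interest $104.00 → $2,868.43; payment $574.00; balance $2,294.43

$574.00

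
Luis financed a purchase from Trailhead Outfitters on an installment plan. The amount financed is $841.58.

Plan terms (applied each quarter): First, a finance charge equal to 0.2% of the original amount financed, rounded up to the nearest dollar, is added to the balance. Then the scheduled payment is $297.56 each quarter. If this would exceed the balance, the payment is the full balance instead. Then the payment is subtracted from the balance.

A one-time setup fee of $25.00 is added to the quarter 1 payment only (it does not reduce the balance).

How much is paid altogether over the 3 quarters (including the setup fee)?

# | Opening | Interest | Payment | Fee | End bal
1 | $841.58 | $2.00 | $297.56 | $25.00 | $546.02
2 | $546.02 | $2.00 | $297.56 | — | $250.46
3 | $250.46 | $2.00 | $252.46 | — | $0.00
Total paid: $872.58

$872.58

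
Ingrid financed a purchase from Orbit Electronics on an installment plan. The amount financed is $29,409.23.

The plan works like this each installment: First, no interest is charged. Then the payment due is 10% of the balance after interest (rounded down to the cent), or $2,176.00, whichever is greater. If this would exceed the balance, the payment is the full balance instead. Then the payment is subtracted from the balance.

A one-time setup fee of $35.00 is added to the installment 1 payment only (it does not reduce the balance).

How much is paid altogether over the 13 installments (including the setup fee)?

Installment 1: opening $29,409.23; payment $2,940.92 (+ $35.00 fee); balance $26,468.31
Installment 2: opening $26,468.31; payment $2,646.83; balance $23,821.48
Installment 3: opening $23,821.48; payment $2,382.14; balance $21,439.34
Installment 4: opening $21,439.34; payment $2,176.00; balance $19,263.34
Installment 5: opening $19,263.34; payment $2,176.00; balance $17,087.34
Installment 6: opening $17,087.34; payment $2,176.00; balance $14,911.34
Installment 7: opening $14,911.34; payment $2,176.00; balance $12,735.34
Installment 8: opening $12,735.34; payment $2,176.00; balance $10,559.34
Installment 9: opening $10,559.34; payment $2,176.00; balance $8,383.34
Installment 10: opening $8,383.34; payment $2,176.00; balance $6,207.34
Installment 11: opening $6,207.34; payment $2,176.00; balance $4,031.34
Installment 12: opening $4,031.34; payment $2,176.00; balance $1,855.34
Installment 13: opening $1,855.34; payment $1,855.34; balance $0.00
Total paid: $29,444.23

$29,444.23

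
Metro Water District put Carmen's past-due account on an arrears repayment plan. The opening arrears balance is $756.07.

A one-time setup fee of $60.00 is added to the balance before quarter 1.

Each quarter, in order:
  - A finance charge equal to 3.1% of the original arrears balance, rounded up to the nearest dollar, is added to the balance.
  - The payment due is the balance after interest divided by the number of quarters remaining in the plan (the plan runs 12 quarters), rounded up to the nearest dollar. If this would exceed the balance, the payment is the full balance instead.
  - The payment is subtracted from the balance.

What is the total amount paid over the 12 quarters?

# | Opening | Interest | Payment | End bal
1 | $816.07 | $24.00 | $71.00 | $769.07
2 | $769.07 | $24.00 | $73.00 | $720.07
3 | $720.07 | $24.00 | $75.00 | $669.07
4 | $669.07 | $24.00 | $78.00 | $615.07
5 | $615.07 | $24.00 | $80.00 | $559.07
6 | $559.07 | $24.00 | $84.00 | $499.07
7 | $499.07 | $24.00 | $88.00 | $435.07
8 | $435.07 | $24.00 | $92.00 | $367.07
9 | $367.07 | $24.00 | $98.00 | $293.07
10 | $293.07 | $24.00 | $106.00 | $211.07
11 | $211.07 | $24.00 | $118.00 | $117.07
12 | $117.07 | $24.00 | $141.07 | $0.00
Total paid: $1,104.07

$1,104.07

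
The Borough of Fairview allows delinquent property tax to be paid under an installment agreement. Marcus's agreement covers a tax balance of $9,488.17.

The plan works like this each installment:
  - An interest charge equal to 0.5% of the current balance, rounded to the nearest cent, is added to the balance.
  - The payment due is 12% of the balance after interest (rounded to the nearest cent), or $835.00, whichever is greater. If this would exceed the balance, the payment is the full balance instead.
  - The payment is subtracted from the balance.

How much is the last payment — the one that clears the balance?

$32.67

Installment 1: opening $9,488.17; interest $47.44 → $9,535.61; payment $1,144.27; balance $8,391.34
Installment 2: opening $8,391.34; interest $41.96 → $8,433.30; payment $1,012.00; balance $7,421.30
Installment 3: opening $7,421.30; interest $37.11 → $7,458.41; payment $895.01; balance $6,563.40
Installment 4: opening $6,563.40; interest $32.82 → $6,596.22; payment $835.00; balance $5,761.22
Installment 5: opening $5,761.22; interest $28.81 → $5,790.03; payment $835.00; balance $4,955.03
Installment 6: opening $4,955.03; interest $24.78 → $4,979.81; payment $835.00; balance $4,144.81
Installment 7: opening $4,144.81; interest $20.72 → $4,165.53; payment $835.00; balance $3,330.53
Installment 8: opening $3,330.53; interest $16.65 → $3,347.18; payment $835.00; balance $2,512.18
Installment 9: opening $2,512.18; interest $12.56 → $2,524.74; payment $835.00; balance $1,689.74
Installment 10: opening $1,689.74; interest $8.45 → $1,698.19; payment $835.00; balance $863.19
Installment 11: opening $863.19; interest $4.32 → $867.51; payment $835.00; balance $32.51
Installment 12: opening $32.51; interest $0.16 → $32.67; payment $32.67; balance $0.00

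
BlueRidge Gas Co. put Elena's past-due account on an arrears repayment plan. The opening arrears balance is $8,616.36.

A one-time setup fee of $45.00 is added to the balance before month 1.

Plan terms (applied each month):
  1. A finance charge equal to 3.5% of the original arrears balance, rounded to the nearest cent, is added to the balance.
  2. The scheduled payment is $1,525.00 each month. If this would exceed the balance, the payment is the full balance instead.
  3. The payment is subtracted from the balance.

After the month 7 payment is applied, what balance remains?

Month 1: opening $8,661.36; interest $301.57 → $8,962.93; payment $1,525.00; balance $7,437.93
Month 2: opening $7,437.93; interest $301.57 → $7,739.50; payment $1,525.00; balance $6,214.50
Month 3: opening $6,214.50; interest $301.57 → $6,516.07; payment $1,525.00; balance $4,991.07
Month 4: opening $4,991.07; interest $301.57 → $5,292.64; payment $1,525.00; balance $3,767.64
Month 5: opening $3,767.64; interest $301.57 → $4,069.21; payment $1,525.00; balance $2,544.21
Month 6: opening $2,544.21; interest $301.57 → $2,845.78; payment $1,525.00; balance $1,320.78
Month 7: opening $1,320.78; interest $301.57 → $1,622.35; payment $1,525.00; balance $97.35

$97.35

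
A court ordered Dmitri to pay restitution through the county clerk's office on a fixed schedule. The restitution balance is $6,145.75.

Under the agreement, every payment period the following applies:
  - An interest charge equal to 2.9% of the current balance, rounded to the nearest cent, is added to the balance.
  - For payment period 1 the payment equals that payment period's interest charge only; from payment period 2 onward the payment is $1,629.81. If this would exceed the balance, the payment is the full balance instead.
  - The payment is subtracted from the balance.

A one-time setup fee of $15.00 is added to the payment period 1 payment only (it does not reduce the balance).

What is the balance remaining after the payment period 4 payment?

Payment period 1: opening $6,145.75; interest $178.23 → $6,323.98; payment $178.23 (+ $15.00 fee); balance $6,145.75
Payment period 2: opening $6,145.75; interest $178.23 → $6,323.98; payment $1,629.81; balance $4,694.17
Payment period 3: opening $4,694.17; interest $136.13 → $4,830.30; payment $1,629.81; balance $3,200.49
Payment period 4: opening $3,200.49; interest $92.81 → $3,293.30; payment $1,629.81; balance $1,663.49

$1,663.49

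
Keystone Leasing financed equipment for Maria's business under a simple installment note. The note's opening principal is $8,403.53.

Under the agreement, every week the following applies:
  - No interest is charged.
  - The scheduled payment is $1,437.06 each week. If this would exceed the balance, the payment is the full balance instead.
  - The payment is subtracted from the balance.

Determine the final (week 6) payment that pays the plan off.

$1,218.23

# | Opening | Payment | End bal
1 | $8,403.53 | $1,437.06 | $6,966.47
2 | $6,966.47 | $1,437.06 | $5,529.41
3 | $5,529.41 | $1,437.06 | $4,092.35
4 | $4,092.35 | $1,437.06 | $2,655.29
5 | $2,655.29 | $1,437.06 | $1,218.23
6 | $1,218.23 | $1,218.23 | $0.00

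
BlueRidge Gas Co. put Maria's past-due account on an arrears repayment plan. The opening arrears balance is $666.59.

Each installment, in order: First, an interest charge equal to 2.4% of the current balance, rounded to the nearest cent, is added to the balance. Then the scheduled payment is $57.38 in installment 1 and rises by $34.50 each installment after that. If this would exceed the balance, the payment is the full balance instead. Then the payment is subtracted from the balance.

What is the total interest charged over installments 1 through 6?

# | Opening | Interest | Payment | End bal
1 | $666.59 | $16.00 | $57.38 | $625.21
2 | $625.21 | $15.01 | $91.88 | $548.34
3 | $548.34 | $13.16 | $126.38 | $435.12
4 | $435.12 | $10.44 | $160.88 | $284.68
5 | $284.68 | $6.83 | $195.38 | $96.13
6 | $96.13 | $2.31 | $98.44 | $0.00
Total interest: $16.00 + $15.01 + $13.16 + $10.44 + $6.83 + $2.31 = $63.75

$63.75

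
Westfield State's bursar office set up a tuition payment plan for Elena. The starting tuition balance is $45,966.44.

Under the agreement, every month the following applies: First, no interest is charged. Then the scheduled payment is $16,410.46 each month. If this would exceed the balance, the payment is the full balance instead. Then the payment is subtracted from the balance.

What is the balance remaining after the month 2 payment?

# | Opening | Payment | End bal
1 | $45,966.44 | $16,410.46 | $29,555.98
2 | $29,555.98 | $16,410.46 | $13,145.52

$13,145.52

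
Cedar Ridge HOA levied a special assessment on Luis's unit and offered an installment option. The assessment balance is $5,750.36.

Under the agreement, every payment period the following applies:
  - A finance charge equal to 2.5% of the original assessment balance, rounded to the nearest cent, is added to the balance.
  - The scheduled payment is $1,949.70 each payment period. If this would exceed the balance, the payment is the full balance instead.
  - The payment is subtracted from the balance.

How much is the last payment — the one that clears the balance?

$476.30

Payment period 1: $5,750.36 +$143.76 interest = $5,894.12; pay $1,949.70 → $3,944.42
Payment period 2: $3,944.42 +$143.76 interest = $4,088.18; pay $1,949.70 → $2,138.48
Payment period 3: $2,138.48 +$143.76 interest = $2,282.24; pay $1,949.70 → $332.54
Payment period 4: $332.54 +$143.76 interest = $476.30; pay $476.30 → $0.00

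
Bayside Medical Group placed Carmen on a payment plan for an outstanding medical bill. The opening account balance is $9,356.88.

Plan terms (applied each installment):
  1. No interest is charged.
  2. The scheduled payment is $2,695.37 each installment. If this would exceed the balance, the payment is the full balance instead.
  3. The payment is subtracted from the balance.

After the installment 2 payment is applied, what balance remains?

$3,966.14

Installment 1: opening $9,356.88; payment $2,695.37; balance $6,661.51
Installment 2: opening $6,661.51; payment $2,695.37; balance $3,966.14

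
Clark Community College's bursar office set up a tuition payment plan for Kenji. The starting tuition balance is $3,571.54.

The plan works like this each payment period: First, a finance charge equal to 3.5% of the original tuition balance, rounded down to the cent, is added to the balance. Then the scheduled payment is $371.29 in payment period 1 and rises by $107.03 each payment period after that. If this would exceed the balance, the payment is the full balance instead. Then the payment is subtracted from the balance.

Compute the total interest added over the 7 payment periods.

# | Opening | Interest | Payment | End bal
1 | $3,571.54 | $125.00 | $371.29 | $3,325.25
2 | $3,325.25 | $125.00 | $478.32 | $2,971.93
3 | $2,971.93 | $125.00 | $585.35 | $2,511.58
4 | $2,511.58 | $125.00 | $692.38 | $1,944.20
5 | $1,944.20 | $125.00 | $799.41 | $1,269.79
6 | $1,269.79 | $125.00 | $906.44 | $488.35
7 | $488.35 | $125.00 | $613.35 | $0.00
Total interest: $125.00 + $125.00 + $125.00 + $125.00 + $125.00 + $125.00 + $125.00 = $875.00

$875.00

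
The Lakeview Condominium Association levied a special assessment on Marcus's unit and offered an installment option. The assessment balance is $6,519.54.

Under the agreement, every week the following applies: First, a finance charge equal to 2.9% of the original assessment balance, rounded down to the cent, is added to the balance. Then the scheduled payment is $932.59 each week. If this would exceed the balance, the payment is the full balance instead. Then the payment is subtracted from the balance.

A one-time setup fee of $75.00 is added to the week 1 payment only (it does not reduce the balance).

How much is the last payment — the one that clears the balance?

$760.36

Week 1: $6,519.54 +$189.06 interest = $6,708.60; pay $932.59 (+ $75.00 fee) → $5,776.01
Week 2: $5,776.01 +$189.06 interest = $5,965.07; pay $932.59 → $5,032.48
Week 3: $5,032.48 +$189.06 interest = $5,221.54; pay $932.59 → $4,288.95
Week 4: $4,288.95 +$189.06 interest = $4,478.01; pay $932.59 → $3,545.42
Week 5: $3,545.42 +$189.06 interest = $3,734.48; pay $932.59 → $2,801.89
Week 6: $2,801.89 +$189.06 interest = $2,990.95; pay $932.59 → $2,058.36
Week 7: $2,058.36 +$189.06 interest = $2,247.42; pay $932.59 → $1,314.83
Week 8: $1,314.83 +$189.06 interest = $1,503.89; pay $932.59 → $571.30
Week 9: $571.30 +$189.06 interest = $760.36; pay $760.36 → $0.00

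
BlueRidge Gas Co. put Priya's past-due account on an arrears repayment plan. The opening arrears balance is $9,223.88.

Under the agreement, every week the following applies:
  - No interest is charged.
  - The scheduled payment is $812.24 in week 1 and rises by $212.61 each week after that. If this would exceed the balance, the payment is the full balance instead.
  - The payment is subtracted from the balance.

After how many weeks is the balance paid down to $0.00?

# | Opening | Payment | End bal
1 | $9,223.88 | $812.24 | $8,411.64
2 | $8,411.64 | $1,024.85 | $7,386.79
3 | $7,386.79 | $1,237.46 | $6,149.33
4 | $6,149.33 | $1,450.07 | $4,699.26
5 | $4,699.26 | $1,662.68 | $3,036.58
6 | $3,036.58 | $1,875.29 | $1,161.29
7 | $1,161.29 | $1,161.29 | $0.00
Balance reaches $0.00 in week 7.

7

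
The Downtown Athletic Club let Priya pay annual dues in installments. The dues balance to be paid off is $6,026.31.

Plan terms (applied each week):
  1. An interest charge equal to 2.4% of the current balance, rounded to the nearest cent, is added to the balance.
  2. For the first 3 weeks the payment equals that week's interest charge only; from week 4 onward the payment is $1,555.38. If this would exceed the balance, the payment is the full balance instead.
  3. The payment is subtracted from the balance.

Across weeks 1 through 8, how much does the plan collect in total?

Week 1: $6,026.31 +$144.63 interest = $6,170.94; pay $144.63 → $6,026.31
Week 2: $6,026.31 +$144.63 interest = $6,170.94; pay $144.63 → $6,026.31
Week 3: $6,026.31 +$144.63 interest = $6,170.94; pay $144.63 → $6,026.31
Week 4: $6,026.31 +$144.63 interest = $6,170.94; pay $1,555.38 → $4,615.56
Week 5: $4,615.56 +$110.77 interest = $4,726.33; pay $1,555.38 → $3,170.95
Week 6: $3,170.95 +$76.10 interest = $3,247.05; pay $1,555.38 → $1,691.67
Week 7: $1,691.67 +$40.60 interest = $1,732.27; pay $1,555.38 → $176.89
Week 8: $176.89 +$4.25 interest = $181.14; pay $181.14 → $0.00
Total paid: $6,836.55

$6,836.55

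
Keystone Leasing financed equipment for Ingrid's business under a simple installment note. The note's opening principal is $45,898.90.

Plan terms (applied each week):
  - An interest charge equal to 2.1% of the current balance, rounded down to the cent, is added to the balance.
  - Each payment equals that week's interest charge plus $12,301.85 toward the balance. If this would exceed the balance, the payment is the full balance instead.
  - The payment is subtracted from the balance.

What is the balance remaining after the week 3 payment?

$8,993.35

# | Opening | Interest | Payment | End bal
1 | $45,898.90 | $963.87 | $13,265.72 | $33,597.05
2 | $33,597.05 | $705.53 | $13,007.38 | $21,295.20
3 | $21,295.20 | $447.19 | $12,749.04 | $8,993.35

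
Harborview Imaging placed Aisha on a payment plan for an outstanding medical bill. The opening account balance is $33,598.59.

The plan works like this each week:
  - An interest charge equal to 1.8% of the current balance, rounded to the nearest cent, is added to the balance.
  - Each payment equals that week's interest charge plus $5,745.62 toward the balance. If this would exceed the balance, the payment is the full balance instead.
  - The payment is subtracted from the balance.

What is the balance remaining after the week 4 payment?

# | Opening | Interest | Payment | End bal
1 | $33,598.59 | $604.77 | $6,350.39 | $27,852.97
2 | $27,852.97 | $501.35 | $6,246.97 | $22,107.35
3 | $22,107.35 | $397.93 | $6,143.55 | $16,361.73
4 | $16,361.73 | $294.51 | $6,040.13 | $10,616.11

$10,616.11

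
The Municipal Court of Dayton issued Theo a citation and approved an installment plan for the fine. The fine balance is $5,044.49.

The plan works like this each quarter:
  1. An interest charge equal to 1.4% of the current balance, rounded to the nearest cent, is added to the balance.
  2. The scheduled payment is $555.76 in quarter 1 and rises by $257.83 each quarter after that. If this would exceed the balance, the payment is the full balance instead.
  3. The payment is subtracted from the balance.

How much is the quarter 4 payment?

$1,329.25

# | Opening | Interest | Payment | End bal
1 | $5,044.49 | $70.62 | $555.76 | $4,559.35
2 | $4,559.35 | $63.83 | $813.59 | $3,809.59
3 | $3,809.59 | $53.33 | $1,071.42 | $2,791.50
4 | $2,791.50 | $39.08 | $1,329.25 | $1,501.33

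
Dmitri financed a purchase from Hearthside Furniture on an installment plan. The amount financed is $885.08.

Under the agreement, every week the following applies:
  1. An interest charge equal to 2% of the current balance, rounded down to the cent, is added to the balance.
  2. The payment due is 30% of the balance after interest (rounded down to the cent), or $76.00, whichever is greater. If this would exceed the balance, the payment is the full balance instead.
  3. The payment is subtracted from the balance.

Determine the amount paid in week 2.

$193.37

Week 1: opening $885.08; interest $17.70 → $902.78; payment $270.83; balance $631.95
Week 2: opening $631.95; interest $12.63 → $644.58; payment $193.37; balance $451.21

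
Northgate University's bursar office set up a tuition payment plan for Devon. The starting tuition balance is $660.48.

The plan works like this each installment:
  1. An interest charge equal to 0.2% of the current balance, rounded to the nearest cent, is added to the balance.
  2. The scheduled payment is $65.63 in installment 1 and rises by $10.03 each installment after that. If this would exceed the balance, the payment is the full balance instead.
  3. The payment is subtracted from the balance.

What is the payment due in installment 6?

$115.78

# | Opening | Interest | Payment | End bal
1 | $660.48 | $1.32 | $65.63 | $596.17
2 | $596.17 | $1.19 | $75.66 | $521.70
3 | $521.70 | $1.04 | $85.69 | $437.05
4 | $437.05 | $0.87 | $95.72 | $342.20
5 | $342.20 | $0.68 | $105.75 | $237.13
6 | $237.13 | $0.47 | $115.78 | $121.82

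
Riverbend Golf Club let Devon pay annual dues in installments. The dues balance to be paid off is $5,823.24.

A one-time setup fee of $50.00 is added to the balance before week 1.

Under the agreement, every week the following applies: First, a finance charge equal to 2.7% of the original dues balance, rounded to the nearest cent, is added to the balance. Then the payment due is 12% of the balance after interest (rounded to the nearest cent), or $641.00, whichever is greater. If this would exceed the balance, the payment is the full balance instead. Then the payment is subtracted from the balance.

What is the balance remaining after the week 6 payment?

# | Opening | Interest | Payment | End bal
1 | $5,873.24 | $157.23 | $723.66 | $5,306.81
2 | $5,306.81 | $157.23 | $655.68 | $4,808.36
3 | $4,808.36 | $157.23 | $641.00 | $4,324.59
4 | $4,324.59 | $157.23 | $641.00 | $3,840.82
5 | $3,840.82 | $157.23 | $641.00 | $3,357.05
6 | $3,357.05 | $157.23 | $641.00 | $2,873.28

$2,873.28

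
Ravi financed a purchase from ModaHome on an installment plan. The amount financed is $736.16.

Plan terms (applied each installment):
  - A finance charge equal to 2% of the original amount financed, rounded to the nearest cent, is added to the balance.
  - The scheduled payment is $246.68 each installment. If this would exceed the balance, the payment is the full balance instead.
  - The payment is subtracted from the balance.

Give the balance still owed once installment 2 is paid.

Installment 1: $736.16 +$14.72 interest = $750.88; pay $246.68 → $504.20
Installment 2: $504.20 +$14.72 interest = $518.92; pay $246.68 → $272.24

$272.24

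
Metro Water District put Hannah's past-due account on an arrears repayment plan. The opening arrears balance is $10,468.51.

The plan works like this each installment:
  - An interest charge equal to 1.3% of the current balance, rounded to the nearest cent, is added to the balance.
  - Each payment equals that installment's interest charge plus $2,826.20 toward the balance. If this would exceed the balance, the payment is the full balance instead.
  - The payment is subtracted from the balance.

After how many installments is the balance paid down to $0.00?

# | Opening | Interest | Payment | End bal
1 | $10,468.51 | $136.09 | $2,962.29 | $7,642.31
2 | $7,642.31 | $99.35 | $2,925.55 | $4,816.11
3 | $4,816.11 | $62.61 | $2,888.81 | $1,989.91
4 | $1,989.91 | $25.87 | $2,015.78 | $0.00
Balance reaches $0.00 in installment 4.

4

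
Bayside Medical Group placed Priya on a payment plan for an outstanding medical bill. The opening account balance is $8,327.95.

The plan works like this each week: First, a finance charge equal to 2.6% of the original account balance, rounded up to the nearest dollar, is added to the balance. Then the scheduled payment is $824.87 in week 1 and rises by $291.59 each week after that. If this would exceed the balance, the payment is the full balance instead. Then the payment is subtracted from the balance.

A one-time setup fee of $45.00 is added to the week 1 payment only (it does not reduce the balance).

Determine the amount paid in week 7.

Week 1: $8,327.95 +$217.00 interest = $8,544.95; pay $824.87 (+ $45.00 fee) → $7,720.08
Week 2: $7,720.08 +$217.00 interest = $7,937.08; pay $1,116.46 → $6,820.62
Week 3: $6,820.62 +$217.00 interest = $7,037.62; pay $1,408.05 → $5,629.57
Week 4: $5,629.57 +$217.00 interest = $5,846.57; pay $1,699.64 → $4,146.93
Week 5: $4,146.93 +$217.00 interest = $4,363.93; pay $1,991.23 → $2,372.70
Week 6: $2,372.70 +$217.00 interest = $2,589.70; pay $2,282.82 → $306.88
Week 7: $306.88 +$217.00 interest = $523.88; pay $523.88 → $0.00

$523.88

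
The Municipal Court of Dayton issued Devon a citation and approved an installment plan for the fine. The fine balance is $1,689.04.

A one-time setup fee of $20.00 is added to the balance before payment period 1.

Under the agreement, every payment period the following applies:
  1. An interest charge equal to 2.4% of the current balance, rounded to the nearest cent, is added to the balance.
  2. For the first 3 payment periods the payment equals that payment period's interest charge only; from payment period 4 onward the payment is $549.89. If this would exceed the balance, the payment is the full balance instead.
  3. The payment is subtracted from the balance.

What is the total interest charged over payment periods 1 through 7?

Payment period 1: opening $1,709.04; interest $41.02 → $1,750.06; payment $41.02; balance $1,709.04
Payment period 2: opening $1,709.04; interest $41.02 → $1,750.06; payment $41.02; balance $1,709.04
Payment period 3: opening $1,709.04; interest $41.02 → $1,750.06; payment $41.02; balance $1,709.04
Payment period 4: opening $1,709.04; interest $41.02 → $1,750.06; payment $549.89; balance $1,200.17
Payment period 5: opening $1,200.17; interest $28.80 → $1,228.97; payment $549.89; balance $679.08
Payment period 6: opening $679.08; interest $16.30 → $695.38; payment $549.89; balance $145.49
Payment period 7: opening $145.49; interest $3.49 → $148.98; payment $148.98; balance $0.00
Total interest: $41.02 + $41.02 + $41.02 + $41.02 + $28.80 + $16.30 + $3.49 = $212.67

$212.67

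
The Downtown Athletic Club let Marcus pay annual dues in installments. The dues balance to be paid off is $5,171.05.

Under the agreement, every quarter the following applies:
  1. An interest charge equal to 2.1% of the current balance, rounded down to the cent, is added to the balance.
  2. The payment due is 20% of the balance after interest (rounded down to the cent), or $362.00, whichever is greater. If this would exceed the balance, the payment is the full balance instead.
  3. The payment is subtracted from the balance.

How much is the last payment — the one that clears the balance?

$178.09

Quarter 1: $5,171.05 +$108.59 interest = $5,279.64; pay $1,055.92 → $4,223.72
Quarter 2: $4,223.72 +$88.69 interest = $4,312.41; pay $862.48 → $3,449.93
Quarter 3: $3,449.93 +$72.44 interest = $3,522.37; pay $704.47 → $2,817.90
Quarter 4: $2,817.90 +$59.17 interest = $2,877.07; pay $575.41 → $2,301.66
Quarter 5: $2,301.66 +$48.33 interest = $2,349.99; pay $469.99 → $1,880.00
Quarter 6: $1,880.00 +$39.48 interest = $1,919.48; pay $383.89 → $1,535.59
Quarter 7: $1,535.59 +$32.24 interest = $1,567.83; pay $362.00 → $1,205.83
Quarter 8: $1,205.83 +$25.32 interest = $1,231.15; pay $362.00 → $869.15
Quarter 9: $869.15 +$18.25 interest = $887.40; pay $362.00 → $525.40
Quarter 10: $525.40 +$11.03 interest = $536.43; pay $362.00 → $174.43
Quarter 11: $174.43 +$3.66 interest = $178.09; pay $178.09 → $0.00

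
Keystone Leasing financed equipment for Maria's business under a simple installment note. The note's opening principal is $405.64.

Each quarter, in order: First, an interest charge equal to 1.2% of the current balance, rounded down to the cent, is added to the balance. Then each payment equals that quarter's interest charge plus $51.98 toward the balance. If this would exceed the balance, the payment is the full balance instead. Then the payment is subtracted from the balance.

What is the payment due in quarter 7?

$53.10

# | Opening | Interest | Payment | End bal
1 | $405.64 | $4.86 | $56.84 | $353.66
2 | $353.66 | $4.24 | $56.22 | $301.68
3 | $301.68 | $3.62 | $55.60 | $249.70
4 | $249.70 | $2.99 | $54.97 | $197.72
5 | $197.72 | $2.37 | $54.35 | $145.74
6 | $145.74 | $1.74 | $53.72 | $93.76
7 | $93.76 | $1.12 | $53.10 | $41.78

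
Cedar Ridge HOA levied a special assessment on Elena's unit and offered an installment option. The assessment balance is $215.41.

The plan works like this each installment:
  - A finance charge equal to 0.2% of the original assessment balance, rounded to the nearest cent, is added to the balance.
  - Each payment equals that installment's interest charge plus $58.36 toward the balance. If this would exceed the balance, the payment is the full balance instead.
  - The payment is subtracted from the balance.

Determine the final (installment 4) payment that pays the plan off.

# | Opening | Interest | Payment | End bal
1 | $215.41 | $0.43 | $58.79 | $157.05
2 | $157.05 | $0.43 | $58.79 | $98.69
3 | $98.69 | $0.43 | $58.79 | $40.33
4 | $40.33 | $0.43 | $40.76 | $0.00

$40.76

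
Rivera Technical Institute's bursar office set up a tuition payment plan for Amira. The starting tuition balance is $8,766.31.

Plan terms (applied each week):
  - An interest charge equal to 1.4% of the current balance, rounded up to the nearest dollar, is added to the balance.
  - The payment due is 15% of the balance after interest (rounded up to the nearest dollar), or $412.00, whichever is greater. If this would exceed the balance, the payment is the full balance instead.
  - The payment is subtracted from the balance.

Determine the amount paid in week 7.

Week 1: $8,766.31 +$123.00 interest = $8,889.31; pay $1,334.00 → $7,555.31
Week 2: $7,555.31 +$106.00 interest = $7,661.31; pay $1,150.00 → $6,511.31
Week 3: $6,511.31 +$92.00 interest = $6,603.31; pay $991.00 → $5,612.31
Week 4: $5,612.31 +$79.00 interest = $5,691.31; pay $854.00 → $4,837.31
Week 5: $4,837.31 +$68.00 interest = $4,905.31; pay $736.00 → $4,169.31
Week 6: $4,169.31 +$59.00 interest = $4,228.31; pay $635.00 → $3,593.31
Week 7: $3,593.31 +$51.00 interest = $3,644.31; pay $547.00 → $3,097.31

$547.00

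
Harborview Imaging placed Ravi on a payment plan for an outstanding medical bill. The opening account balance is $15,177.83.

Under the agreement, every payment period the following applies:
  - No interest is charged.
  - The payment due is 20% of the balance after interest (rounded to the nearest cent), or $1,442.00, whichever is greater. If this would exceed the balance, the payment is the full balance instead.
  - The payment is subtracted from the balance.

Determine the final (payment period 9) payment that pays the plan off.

$448.84

Payment period 1: opening $15,177.83; payment $3,035.57; balance $12,142.26
Payment period 2: opening $12,142.26; payment $2,428.45; balance $9,713.81
Payment period 3: opening $9,713.81; payment $1,942.76; balance $7,771.05
Payment period 4: opening $7,771.05; payment $1,554.21; balance $6,216.84
Payment period 5: opening $6,216.84; payment $1,442.00; balance $4,774.84
Payment period 6: opening $4,774.84; payment $1,442.00; balance $3,332.84
Payment period 7: opening $3,332.84; payment $1,442.00; balance $1,890.84
Payment period 8: opening $1,890.84; payment $1,442.00; balance $448.84
Payment period 9: opening $448.84; payment $448.84; balance $0.00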